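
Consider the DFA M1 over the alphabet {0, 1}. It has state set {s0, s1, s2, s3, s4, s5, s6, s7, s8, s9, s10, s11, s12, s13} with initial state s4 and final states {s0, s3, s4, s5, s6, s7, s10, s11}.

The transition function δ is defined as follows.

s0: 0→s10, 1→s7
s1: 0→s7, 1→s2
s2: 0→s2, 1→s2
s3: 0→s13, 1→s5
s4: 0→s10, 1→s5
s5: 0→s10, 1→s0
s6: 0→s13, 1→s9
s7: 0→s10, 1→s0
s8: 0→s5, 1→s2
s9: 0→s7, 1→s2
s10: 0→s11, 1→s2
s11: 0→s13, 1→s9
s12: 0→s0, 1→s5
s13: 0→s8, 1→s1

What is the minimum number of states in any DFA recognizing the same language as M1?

Reachable states from the start: {s0,s1,s2,s4,s5,s7,s8,s9,s10,s11,s13}. Unreachable: {s3,s6,s12} — drop them.
Initial partition by acceptance: {s0,s4,s5,s7,s10,s11} | {s1,s2,s8,s9,s13}.
On input 0, block {s0,s4,s5,s7,s10,s11} splits into {s0,s4,s5,s7,s10} and {s11}.
Split {s0,s4,s5,s7,s10} by δ(·,0) → {s0,s4,s5,s7} and {s10}.
On input 0, block {s1,s2,s8,s9,s13} splits into {s1,s8,s9} and {s2,s13}.
Split {s2,s13} by δ(·,0) → {s2} and {s13}.
Stable partition: {s0,s4,s5,s7} | {s1,s8,s9} | {s11} | {s10} | {s2} | {s13} — 6 equivalence classes.

6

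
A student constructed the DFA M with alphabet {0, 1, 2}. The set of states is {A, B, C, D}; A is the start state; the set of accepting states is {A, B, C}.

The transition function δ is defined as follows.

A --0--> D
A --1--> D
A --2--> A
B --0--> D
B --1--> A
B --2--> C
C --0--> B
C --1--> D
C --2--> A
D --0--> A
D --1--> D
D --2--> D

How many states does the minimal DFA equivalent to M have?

States {B,C} cannot be reached from the start state, so discard them.
Start with accepting vs non-accepting: {A} | {D}.
No further refinement is possible. Final partition (2 blocks): {A} | {D}.

2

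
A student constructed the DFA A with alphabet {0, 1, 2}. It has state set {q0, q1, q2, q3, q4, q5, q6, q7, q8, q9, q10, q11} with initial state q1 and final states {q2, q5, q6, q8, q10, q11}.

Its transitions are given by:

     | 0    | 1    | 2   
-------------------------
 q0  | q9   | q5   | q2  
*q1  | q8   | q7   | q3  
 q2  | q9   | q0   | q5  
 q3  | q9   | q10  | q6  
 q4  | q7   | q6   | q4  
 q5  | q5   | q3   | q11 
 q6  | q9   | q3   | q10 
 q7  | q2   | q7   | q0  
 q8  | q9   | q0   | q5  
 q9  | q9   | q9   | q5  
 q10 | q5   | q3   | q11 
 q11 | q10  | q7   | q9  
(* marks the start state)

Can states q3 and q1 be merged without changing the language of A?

No

States {q4} cannot be reached from the start state, so discard them.
Initial partition by acceptance: {q2,q5,q6,q8,q10,q11} | {q0,q1,q3,q7,q9}.
Split {q2,q5,q6,q8,q10,q11} by δ(·,0) → {q2,q6,q8} and {q5,q10,q11}.
Split {q0,q1,q3,q7,q9} by δ(·,0) → {q0,q3,q9} and {q1,q7}.
On input 1, block {q0,q3,q9} splits into {q0,q3} and {q9}.
Split {q5,q10,q11} by δ(·,1) → {q5,q10} and {q11}.
Stable partition: {q2,q6,q8} | {q0,q3} | {q5,q10} | {q1,q7} | {q9} | {q11} — 6 equivalence classes.
q3 and q1 end up in different blocks, so they are distinguishable. For instance, the string '0' is accepted from only q1.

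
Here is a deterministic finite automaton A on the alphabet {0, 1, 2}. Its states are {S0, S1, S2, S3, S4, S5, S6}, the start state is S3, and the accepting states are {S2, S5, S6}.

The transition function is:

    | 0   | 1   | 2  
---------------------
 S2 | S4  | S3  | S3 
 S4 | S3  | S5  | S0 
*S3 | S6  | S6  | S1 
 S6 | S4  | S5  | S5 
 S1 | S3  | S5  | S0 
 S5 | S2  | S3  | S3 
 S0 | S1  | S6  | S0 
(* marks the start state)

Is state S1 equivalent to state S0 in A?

P0 = {S2,S5,S6} | {S0,S1,S3,S4}.
Split {S2,S5,S6} by δ(·,0) → {S2,S6} and {S5}.
Refine {S2,S6} on symbol 1: members go to different blocks, giving {S2} and {S6}.
Refine {S0,S1,S3,S4} on symbol 0: members go to different blocks, giving {S0,S1,S4} and {S3}.
Split {S0,S1,S4} by δ(·,0) → {S1,S4} and {S0}.
No further refinement is possible. Final partition (6 blocks): {S2} | {S1,S4} | {S5} | {S6} | {S3} | {S0}.
S1 and S0 end up in different blocks, so they are distinguishable. For instance, the string '00' is accepted from only S1.

No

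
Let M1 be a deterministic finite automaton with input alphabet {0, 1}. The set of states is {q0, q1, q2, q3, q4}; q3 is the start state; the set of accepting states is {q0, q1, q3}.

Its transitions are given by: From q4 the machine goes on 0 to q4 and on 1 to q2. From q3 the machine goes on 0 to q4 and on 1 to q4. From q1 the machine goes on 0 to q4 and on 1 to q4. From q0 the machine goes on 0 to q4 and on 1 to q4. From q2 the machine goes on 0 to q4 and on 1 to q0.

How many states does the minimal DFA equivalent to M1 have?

Reachable states from the start: {q0,q2,q3,q4}. Unreachable: {q1} — drop them.
Start with accepting vs non-accepting: {q0,q3} | {q2,q4}.
Split {q2,q4} by δ(·,1) → {q2} and {q4}.
Stable partition: {q0,q3} | {q2} | {q4} — 3 equivalence classes.

3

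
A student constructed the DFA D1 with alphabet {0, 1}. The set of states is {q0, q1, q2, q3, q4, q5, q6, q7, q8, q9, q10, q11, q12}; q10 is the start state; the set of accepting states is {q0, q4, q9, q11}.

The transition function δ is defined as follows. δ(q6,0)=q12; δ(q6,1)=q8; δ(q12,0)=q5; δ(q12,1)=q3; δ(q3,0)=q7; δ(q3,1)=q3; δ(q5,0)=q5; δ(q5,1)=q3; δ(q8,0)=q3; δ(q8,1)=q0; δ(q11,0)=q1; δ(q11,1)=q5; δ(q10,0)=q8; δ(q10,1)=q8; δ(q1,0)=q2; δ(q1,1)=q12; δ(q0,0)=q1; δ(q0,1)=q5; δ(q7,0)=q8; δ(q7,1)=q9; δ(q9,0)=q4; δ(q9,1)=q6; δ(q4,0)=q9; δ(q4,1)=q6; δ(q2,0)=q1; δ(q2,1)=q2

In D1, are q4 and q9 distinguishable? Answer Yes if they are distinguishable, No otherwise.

States {q11} cannot be reached from the start state, so discard them.
Initial partition by acceptance: {q0,q4,q9} | {q1,q2,q3,q5,q6,q7,q8,q10,q12}.
Split {q0,q4,q9} by δ(·,0) → {q4,q9} and {q0}.
Split {q1,q2,q3,q5,q6,q7,q8,q10,q12} by δ(·,1) → {q1,q2,q3,q5,q6,q10,q12} and {q7} and {q8}.
Split {q1,q2,q3,q5,q6,q10,q12} by δ(·,0) → {q1,q2,q5,q6,q12} and {q3} and {q10}.
Refine {q1,q2,q5,q6,q12} on symbol 1: members go to different blocks, giving {q1,q2} and {q5,q12} and {q6}.
Refine {q1,q2} on symbol 1: members go to different blocks, giving {q1} and {q2}.
Stable partition: {q4,q9} | {q1} | {q0} | {q7} | {q8} | {q3} | {q10} | {q5,q12} | {q6} | {q2} — 10 equivalence classes.
q4 and q9 lie in the same block of the stable partition, so they are equivalent — no string distinguishes them.

No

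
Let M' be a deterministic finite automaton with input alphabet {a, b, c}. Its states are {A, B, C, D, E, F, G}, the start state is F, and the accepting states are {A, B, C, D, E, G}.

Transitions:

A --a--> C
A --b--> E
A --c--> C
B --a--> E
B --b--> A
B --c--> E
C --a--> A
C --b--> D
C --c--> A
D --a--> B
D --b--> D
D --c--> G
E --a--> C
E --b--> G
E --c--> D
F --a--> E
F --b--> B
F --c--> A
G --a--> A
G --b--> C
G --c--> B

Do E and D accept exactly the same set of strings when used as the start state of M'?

Every state is reachable, so we keep all 7.
Initial partition by acceptance: {A,B,C,D,E,G} | {F}.
The partition is now stable with 2 blocks: {A,B,C,D,E,G} | {F}.
E and D lie in the same block of the stable partition, so they are equivalent — no string distinguishes them.

Yes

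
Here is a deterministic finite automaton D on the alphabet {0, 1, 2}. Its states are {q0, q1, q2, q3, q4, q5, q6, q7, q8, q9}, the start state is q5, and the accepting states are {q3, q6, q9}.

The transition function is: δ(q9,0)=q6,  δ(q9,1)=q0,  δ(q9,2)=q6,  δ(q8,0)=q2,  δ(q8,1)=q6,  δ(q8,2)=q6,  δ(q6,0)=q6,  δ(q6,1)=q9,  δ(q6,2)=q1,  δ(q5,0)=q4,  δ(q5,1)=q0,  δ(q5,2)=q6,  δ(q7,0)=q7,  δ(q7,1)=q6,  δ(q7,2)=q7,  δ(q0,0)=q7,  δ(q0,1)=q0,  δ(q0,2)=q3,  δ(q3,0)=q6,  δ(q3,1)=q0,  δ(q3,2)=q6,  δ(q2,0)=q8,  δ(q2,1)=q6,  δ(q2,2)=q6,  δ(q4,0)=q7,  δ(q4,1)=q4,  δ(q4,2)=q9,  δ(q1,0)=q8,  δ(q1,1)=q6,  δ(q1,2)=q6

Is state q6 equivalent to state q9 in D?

Initial partition by acceptance: {q3,q6,q9} | {q0,q1,q2,q4,q5,q7,q8}.
Split {q3,q6,q9} by δ(·,1) → {q3,q9} and {q6}.
Refine {q0,q1,q2,q4,q5,q7,q8} on symbol 1: members go to different blocks, giving {q1,q2,q7,q8} and {q0,q4,q5}.
On input 2, block {q1,q2,q7,q8} splits into {q1,q2,q8} and {q7}.
On input 0, block {q0,q4,q5} splits into {q0,q4} and {q5}.
No further refinement is possible. Final partition (6 blocks): {q3,q9} | {q1,q2,q8} | {q6} | {q0,q4} | {q7} | {q5}.
q6 and q9 end up in different blocks, so they are distinguishable. For instance, the string '1' is accepted from only q6.

No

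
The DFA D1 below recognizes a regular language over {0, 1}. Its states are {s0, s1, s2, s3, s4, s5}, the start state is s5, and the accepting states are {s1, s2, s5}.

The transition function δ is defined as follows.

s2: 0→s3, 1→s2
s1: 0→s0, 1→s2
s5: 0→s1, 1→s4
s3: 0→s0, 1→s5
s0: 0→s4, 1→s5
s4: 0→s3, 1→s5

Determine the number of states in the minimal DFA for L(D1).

Every state is reachable, so we keep all 6.
Start with accepting vs non-accepting: {s1,s2,s5} | {s0,s3,s4}.
Refine {s1,s2,s5} on symbol 0: members go to different blocks, giving {s1,s2} and {s5}.
No further refinement is possible. Final partition (3 blocks): {s1,s2} | {s0,s3,s4} | {s5}.

3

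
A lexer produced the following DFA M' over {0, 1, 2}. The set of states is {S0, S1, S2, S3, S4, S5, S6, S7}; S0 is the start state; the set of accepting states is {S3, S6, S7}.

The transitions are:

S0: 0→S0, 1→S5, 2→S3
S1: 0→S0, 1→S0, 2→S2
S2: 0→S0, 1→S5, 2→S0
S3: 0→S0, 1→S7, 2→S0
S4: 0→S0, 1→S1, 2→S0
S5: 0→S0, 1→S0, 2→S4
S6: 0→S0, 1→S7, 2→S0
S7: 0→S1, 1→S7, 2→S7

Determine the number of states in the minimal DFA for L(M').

First remove the unreachable states {S6}; 7 states remain.
Initial partition by acceptance: {S3,S7} | {S0,S1,S2,S4,S5}.
Split {S3,S7} by δ(·,2) → {S3} and {S7}.
Refine {S0,S1,S2,S4,S5} on symbol 2: members go to different blocks, giving {S1,S2,S4,S5} and {S0}.
On input 1, block {S1,S2,S4,S5} splits into {S1,S5} and {S2,S4}.
The partition is now stable with 5 blocks: {S3} | {S1,S5} | {S7} | {S0} | {S2,S4}.

5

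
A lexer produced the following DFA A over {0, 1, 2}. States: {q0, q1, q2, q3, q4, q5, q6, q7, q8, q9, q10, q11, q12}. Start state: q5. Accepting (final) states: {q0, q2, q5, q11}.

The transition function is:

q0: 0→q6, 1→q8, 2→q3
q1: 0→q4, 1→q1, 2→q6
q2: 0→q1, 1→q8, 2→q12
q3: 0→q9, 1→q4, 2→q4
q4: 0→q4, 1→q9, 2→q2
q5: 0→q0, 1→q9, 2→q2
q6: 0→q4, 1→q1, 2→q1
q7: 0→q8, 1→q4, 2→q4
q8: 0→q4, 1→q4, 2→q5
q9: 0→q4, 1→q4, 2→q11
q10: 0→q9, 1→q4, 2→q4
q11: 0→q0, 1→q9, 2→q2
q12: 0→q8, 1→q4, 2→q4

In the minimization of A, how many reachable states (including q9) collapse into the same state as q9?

Reachable states from the start: {q0,q1,q2,q3,q4,q5,q6,q8,q9,q11,q12}. Unreachable: {q7,q10} — drop them.
Start with accepting vs non-accepting: {q0,q2,q5,q11} | {q1,q3,q4,q6,q8,q9,q12}.
Split {q0,q2,q5,q11} by δ(·,0) → {q0,q2} and {q5,q11}.
Split {q1,q3,q4,q6,q8,q9,q12} by δ(·,2) → {q1,q3,q6,q12} and {q8,q9} and {q4}.
Split {q1,q3,q6,q12} by δ(·,0) → {q1,q6} and {q3,q12}.
No further refinement is possible. Final partition (6 blocks): {q0,q2} | {q1,q6} | {q5,q11} | {q8,q9} | {q4} | {q3,q12}.
The equivalence class containing q9 is {q8,q9}, of size 2.

2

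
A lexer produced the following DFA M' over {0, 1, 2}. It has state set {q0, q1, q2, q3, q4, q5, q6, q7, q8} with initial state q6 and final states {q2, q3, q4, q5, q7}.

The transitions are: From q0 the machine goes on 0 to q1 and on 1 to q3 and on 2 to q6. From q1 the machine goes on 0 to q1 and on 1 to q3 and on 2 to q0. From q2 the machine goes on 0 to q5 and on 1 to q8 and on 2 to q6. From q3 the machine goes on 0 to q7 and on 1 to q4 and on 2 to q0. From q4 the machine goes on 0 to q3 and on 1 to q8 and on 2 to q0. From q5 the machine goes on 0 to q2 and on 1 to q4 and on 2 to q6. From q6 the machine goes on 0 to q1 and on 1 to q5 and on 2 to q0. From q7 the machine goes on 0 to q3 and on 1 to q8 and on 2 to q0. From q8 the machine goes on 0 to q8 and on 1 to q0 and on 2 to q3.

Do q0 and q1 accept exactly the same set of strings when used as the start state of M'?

Yes

All states are reachable from the start state.
Start with accepting vs non-accepting: {q2,q3,q4,q5,q7} | {q0,q1,q6,q8}.
Refine {q2,q3,q4,q5,q7} on symbol 1: members go to different blocks, giving {q2,q4,q7} and {q3,q5}.
On input 1, block {q0,q1,q6,q8} splits into {q0,q1,q6} and {q8}.
No further refinement is possible. Final partition (4 blocks): {q2,q4,q7} | {q0,q1,q6} | {q3,q5} | {q8}.
q0 and q1 lie in the same block of the stable partition, so they are equivalent — no string distinguishes them.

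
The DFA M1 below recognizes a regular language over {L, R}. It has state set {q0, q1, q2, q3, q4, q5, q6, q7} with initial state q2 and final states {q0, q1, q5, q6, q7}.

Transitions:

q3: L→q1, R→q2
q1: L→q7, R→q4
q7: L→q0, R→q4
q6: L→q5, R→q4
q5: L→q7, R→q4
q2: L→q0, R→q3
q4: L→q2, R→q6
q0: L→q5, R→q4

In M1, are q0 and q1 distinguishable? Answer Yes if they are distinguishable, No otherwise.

No

Every state is reachable, so we keep all 8.
P0 = {q0,q1,q5,q6,q7} | {q2,q3,q4}.
On input L, block {q2,q3,q4} splits into {q2,q3} and {q4}.
The partition is now stable with 3 blocks: {q0,q1,q5,q6,q7} | {q2,q3} | {q4}.
q0 and q1 lie in the same block of the stable partition, so they are equivalent — no string distinguishes them.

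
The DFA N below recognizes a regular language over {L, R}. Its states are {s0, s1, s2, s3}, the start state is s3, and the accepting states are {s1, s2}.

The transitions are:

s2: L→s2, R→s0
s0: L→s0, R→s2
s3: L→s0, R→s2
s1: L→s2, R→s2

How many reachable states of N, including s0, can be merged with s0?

Reachable states from the start: {s0,s2,s3}. Unreachable: {s1} — drop them.
P0 = {s2} | {s0,s3}.
Stable partition: {s2} | {s0,s3} — 2 equivalence classes.
State s0 belongs to the block {s0,s3}, which has 2 states.

2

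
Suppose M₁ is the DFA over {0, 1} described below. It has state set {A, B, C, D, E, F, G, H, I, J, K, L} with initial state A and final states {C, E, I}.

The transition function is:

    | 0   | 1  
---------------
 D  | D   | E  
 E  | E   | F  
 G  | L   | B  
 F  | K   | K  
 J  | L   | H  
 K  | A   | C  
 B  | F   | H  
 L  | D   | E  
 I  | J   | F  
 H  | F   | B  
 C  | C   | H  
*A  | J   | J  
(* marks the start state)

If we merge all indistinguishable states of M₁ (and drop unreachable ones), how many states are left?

First remove the unreachable states {G,I}; 10 states remain.
Start with accepting vs non-accepting: {C,E} | {A,B,D,F,H,J,K,L}.
On input 1, block {A,B,D,F,H,J,K,L} splits into {A,B,F,H,J} and {D,K,L}.
On input 0, block {A,B,F,H,J} splits into {A,B,H} and {F,J}.
Refine {C,E} on symbol 1: members go to different blocks, giving {C} and {E}.
On input 1, block {A,B,H} splits into {B,H} and {A}.
Refine {D,K,L} on symbol 0: members go to different blocks, giving {D,L} and {K}.
On input 0, block {F,J} splits into {F} and {J}.
The partition is now stable with 8 blocks: {C} | {B,H} | {D,L} | {F} | {E} | {A} | {K} | {J}.

8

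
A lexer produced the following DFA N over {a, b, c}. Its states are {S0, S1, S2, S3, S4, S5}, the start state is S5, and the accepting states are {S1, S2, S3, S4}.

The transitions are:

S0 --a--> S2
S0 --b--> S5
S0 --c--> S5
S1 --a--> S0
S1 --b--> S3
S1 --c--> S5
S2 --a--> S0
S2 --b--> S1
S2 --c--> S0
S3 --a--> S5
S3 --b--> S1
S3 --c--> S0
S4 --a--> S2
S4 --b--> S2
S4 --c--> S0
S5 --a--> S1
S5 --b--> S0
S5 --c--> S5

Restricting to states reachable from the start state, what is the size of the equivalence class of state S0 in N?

2

Reachable states from the start: {S0,S1,S2,S3,S5}. Unreachable: {S4} — drop them.
Initial partition by acceptance: {S1,S2,S3} | {S0,S5}.
The partition is now stable with 2 blocks: {S1,S2,S3} | {S0,S5}.
The equivalence class containing S0 is {S0,S5}, of size 2.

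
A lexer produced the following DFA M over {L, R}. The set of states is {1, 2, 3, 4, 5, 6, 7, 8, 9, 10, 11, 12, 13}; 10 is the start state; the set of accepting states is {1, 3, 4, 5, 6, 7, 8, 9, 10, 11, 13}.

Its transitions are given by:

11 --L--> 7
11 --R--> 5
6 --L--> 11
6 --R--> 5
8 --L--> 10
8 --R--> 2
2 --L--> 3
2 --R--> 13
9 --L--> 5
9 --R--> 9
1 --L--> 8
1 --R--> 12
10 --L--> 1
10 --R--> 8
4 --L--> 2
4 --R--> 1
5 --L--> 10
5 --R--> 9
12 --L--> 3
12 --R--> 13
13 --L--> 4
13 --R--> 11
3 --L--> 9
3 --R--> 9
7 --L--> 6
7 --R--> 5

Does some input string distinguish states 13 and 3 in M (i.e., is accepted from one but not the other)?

Start with accepting vs non-accepting: {1,3,4,5,6,7,8,9,10,11,13} | {2,12}.
Split {1,3,4,5,6,7,8,9,10,11,13} by δ(·,L) → {1,3,5,6,7,8,9,10,11,13} and {4}.
Refine {1,3,5,6,7,8,9,10,11,13} on symbol L: members go to different blocks, giving {1,3,5,6,7,8,9,10,11} and {13}.
Refine {1,3,5,6,7,8,9,10,11} on symbol R: members go to different blocks, giving {3,5,6,7,9,10,11} and {1,8}.
On input L, block {3,5,6,7,9,10,11} splits into {3,5,6,7,9,11} and {10}.
Refine {3,5,6,7,9,11} on symbol L: members go to different blocks, giving {3,6,7,9,11} and {5}.
On input L, block {3,6,7,9,11} splits into {3,6,7,11} and {9}.
Split {3,6,7,11} by δ(·,L) → {6,7,11} and {3}.
On input L, block {1,8} splits into {1} and {8}.
The partition is now stable with 10 blocks: {6,7,11} | {2,12} | {4} | {13} | {1} | {10} | {5} | {9} | {3} | {8}.
13 and 3 end up in different blocks, so they are distinguishable. For instance, the string 'LL' is accepted from only 3.

Yes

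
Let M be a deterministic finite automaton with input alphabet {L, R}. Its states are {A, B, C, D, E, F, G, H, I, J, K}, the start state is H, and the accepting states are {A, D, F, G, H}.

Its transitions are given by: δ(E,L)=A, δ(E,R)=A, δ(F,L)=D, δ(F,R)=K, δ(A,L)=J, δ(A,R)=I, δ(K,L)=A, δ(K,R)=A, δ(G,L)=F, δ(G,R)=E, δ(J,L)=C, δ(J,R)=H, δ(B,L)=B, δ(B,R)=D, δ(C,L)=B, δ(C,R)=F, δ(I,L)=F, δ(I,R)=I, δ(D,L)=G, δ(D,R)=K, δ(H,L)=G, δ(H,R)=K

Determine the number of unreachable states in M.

0

A breadth-first search from the start state visits every state.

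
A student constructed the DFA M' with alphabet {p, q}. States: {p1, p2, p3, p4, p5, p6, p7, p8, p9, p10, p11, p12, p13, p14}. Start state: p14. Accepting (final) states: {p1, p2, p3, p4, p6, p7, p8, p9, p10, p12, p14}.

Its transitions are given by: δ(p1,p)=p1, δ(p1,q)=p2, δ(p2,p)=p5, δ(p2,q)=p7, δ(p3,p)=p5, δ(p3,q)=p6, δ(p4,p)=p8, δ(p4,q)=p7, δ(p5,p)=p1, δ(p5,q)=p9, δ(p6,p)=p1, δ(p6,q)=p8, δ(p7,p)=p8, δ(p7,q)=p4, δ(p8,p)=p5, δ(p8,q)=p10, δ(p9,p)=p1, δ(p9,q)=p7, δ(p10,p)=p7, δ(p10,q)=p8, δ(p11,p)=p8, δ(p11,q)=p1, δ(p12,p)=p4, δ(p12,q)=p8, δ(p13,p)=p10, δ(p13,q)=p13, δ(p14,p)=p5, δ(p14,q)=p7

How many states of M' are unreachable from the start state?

Starting at p14 and following transitions, the reachable set is {p1, p2, p4, p5, p7, p8, p9, p10, p14}. That leaves p3, p6, p11, p12, p13 unreachable — 5 in total.

5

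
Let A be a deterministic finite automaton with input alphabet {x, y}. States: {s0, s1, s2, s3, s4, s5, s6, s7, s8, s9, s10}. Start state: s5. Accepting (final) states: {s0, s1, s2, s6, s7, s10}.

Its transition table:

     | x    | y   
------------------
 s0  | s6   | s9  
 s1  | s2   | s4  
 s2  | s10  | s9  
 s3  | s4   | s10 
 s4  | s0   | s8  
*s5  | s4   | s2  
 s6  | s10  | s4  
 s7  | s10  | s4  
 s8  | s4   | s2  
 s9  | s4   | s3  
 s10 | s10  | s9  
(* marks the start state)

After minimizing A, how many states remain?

6

Reachable states from the start: {s0,s2,s3,s4,s5,s6,s8,s9,s10}. Unreachable: {s1,s7} — drop them.
Initial partition by acceptance: {s0,s2,s6,s10} | {s3,s4,s5,s8,s9}.
On input x, block {s3,s4,s5,s8,s9} splits into {s3,s5,s8,s9} and {s4}.
Refine {s0,s2,s6,s10} on symbol y: members go to different blocks, giving {s0,s2,s10} and {s6}.
Refine {s0,s2,s10} on symbol x: members go to different blocks, giving {s2,s10} and {s0}.
Refine {s3,s5,s8,s9} on symbol y: members go to different blocks, giving {s3,s5,s8} and {s9}.
The partition is now stable with 6 blocks: {s2,s10} | {s3,s5,s8} | {s4} | {s6} | {s0} | {s9}.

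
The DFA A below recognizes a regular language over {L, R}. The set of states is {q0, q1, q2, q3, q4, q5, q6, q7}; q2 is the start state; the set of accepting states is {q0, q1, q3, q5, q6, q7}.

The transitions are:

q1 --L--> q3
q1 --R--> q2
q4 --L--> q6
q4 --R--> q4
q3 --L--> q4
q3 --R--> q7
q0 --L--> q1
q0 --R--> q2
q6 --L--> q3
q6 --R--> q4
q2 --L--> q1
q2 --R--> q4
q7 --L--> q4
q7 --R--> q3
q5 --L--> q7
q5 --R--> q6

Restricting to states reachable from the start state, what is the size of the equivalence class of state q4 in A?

States {q0,q5} cannot be reached from the start state, so discard them.
P0 = {q1,q3,q6,q7} | {q2,q4}.
Split {q1,q3,q6,q7} by δ(·,L) → {q1,q6} and {q3,q7}.
No further refinement is possible. Final partition (3 blocks): {q1,q6} | {q2,q4} | {q3,q7}.
The equivalence class containing q4 is {q2,q4}, of size 2.

2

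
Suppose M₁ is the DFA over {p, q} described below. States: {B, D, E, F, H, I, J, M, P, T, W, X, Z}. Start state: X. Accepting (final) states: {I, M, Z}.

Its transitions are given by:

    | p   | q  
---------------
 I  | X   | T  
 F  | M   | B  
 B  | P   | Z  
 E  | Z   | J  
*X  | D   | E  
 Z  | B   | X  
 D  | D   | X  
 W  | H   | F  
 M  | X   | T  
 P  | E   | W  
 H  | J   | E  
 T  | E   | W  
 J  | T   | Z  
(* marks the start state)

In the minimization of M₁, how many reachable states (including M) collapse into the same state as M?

1

States {I} cannot be reached from the start state, so discard them.
Start with accepting vs non-accepting: {M,Z} | {B,D,E,F,H,J,P,T,W,X}.
On input p, block {B,D,E,F,H,J,P,T,W,X} splits into {B,D,H,J,P,T,W,X} and {E,F}.
Refine {B,D,H,J,P,T,W,X} on symbol p: members go to different blocks, giving {B,D,H,J,W,X} and {P,T}.
Refine {M,Z} on symbol q: members go to different blocks, giving {Z} and {M}.
Split {B,D,H,J,W,X} by δ(·,p) → {D,H,W,X} and {B,J}.
On input p, block {D,H,W,X} splits into {D,W,X} and {H}.
Refine {D,W,X} on symbol p: members go to different blocks, giving {D,X} and {W}.
Split {D,X} by δ(·,q) → {D} and {X}.
On input p, block {E,F} splits into {F} and {E}.
No further refinement is possible. Final partition (10 blocks): {Z} | {D} | {F} | {P,T} | {M} | {B,J} | {H} | {W} | {X} | {E}.
State M belongs to the block {M}, which has 1 states.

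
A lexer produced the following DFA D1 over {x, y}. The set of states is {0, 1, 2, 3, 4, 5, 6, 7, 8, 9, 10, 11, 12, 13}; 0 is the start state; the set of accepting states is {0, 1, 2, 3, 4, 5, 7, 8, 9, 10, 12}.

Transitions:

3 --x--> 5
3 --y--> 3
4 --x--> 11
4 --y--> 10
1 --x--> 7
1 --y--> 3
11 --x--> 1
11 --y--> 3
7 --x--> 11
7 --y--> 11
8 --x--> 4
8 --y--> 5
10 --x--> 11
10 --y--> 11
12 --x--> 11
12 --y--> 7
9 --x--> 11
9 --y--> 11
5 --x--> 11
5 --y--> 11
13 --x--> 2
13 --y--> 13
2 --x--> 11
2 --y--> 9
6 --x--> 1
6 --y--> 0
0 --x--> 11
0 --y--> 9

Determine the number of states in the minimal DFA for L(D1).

4

States {2,4,6,8,10,12,13} cannot be reached from the start state, so discard them.
Start with accepting vs non-accepting: {0,1,3,5,7,9} | {11}.
Split {0,1,3,5,7,9} by δ(·,x) → {0,5,7,9} and {1,3}.
On input y, block {0,5,7,9} splits into {5,7,9} and {0}.
Stable partition: {5,7,9} | {11} | {1,3} | {0} — 4 equivalence classes.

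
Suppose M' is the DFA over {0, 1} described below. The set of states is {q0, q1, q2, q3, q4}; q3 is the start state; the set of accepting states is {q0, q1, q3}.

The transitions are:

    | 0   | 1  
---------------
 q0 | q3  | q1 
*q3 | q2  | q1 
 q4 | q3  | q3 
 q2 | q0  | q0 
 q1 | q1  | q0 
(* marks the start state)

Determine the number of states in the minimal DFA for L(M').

States {q4} cannot be reached from the start state, so discard them.
Start with accepting vs non-accepting: {q0,q1,q3} | {q2}.
Refine {q0,q1,q3} on symbol 0: members go to different blocks, giving {q0,q1} and {q3}.
On input 0, block {q0,q1} splits into {q0} and {q1}.
No further refinement is possible. Final partition (4 blocks): {q0} | {q2} | {q3} | {q1}.

4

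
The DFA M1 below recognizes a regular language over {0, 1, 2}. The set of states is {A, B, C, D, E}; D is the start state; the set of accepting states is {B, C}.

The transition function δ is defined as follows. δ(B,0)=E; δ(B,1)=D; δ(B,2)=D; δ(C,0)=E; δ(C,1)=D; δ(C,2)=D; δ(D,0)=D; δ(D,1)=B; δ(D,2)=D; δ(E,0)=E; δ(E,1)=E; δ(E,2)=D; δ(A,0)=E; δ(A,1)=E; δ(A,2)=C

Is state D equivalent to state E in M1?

Reachable states from the start: {B,D,E}. Unreachable: {A,C} — drop them.
Start with accepting vs non-accepting: {B} | {D,E}.
On input 1, block {D,E} splits into {D} and {E}.
Stable partition: {B} | {D} | {E} — 3 equivalence classes.
D and E end up in different blocks, so they are distinguishable. For instance, the string '1' is accepted from only D.

No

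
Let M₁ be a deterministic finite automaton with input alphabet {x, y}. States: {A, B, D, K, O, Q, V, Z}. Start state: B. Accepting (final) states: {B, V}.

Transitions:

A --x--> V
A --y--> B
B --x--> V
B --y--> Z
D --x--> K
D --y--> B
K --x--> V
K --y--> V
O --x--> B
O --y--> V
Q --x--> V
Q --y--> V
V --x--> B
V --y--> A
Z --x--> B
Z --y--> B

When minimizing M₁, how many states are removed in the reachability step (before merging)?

4

Starting at B and following transitions, the reachable set is {A, B, V, Z}. That leaves D, K, O, Q unreachable — 4 in total.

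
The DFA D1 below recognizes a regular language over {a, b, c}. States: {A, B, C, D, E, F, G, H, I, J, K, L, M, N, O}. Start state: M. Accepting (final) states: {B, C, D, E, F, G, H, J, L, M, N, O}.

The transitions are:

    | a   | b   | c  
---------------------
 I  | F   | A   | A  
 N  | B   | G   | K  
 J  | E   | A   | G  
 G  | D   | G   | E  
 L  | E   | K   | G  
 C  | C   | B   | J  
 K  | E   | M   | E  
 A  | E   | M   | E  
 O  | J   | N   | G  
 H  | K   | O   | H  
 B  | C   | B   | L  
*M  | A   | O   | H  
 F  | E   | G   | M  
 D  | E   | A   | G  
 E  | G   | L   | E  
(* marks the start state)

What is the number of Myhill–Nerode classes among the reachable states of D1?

First remove the unreachable states {F,I}; 13 states remain.
Initial partition by acceptance: {B,C,D,E,G,H,J,L,M,N,O} | {A,K}.
Split {B,C,D,E,G,H,J,L,M,N,O} by δ(·,a) → {B,C,D,E,G,J,L,N,O} and {H,M}.
Refine {B,C,D,E,G,J,L,N,O} on symbol b: members go to different blocks, giving {B,C,E,G,N,O} and {D,J,L}.
On input a, block {B,C,E,G,N,O} splits into {B,C,E,N} and {G,O}.
On input a, block {B,C,E,N} splits into {B,C,N} and {E}.
Refine {B,C,N} on symbol b: members go to different blocks, giving {B,C} and {N}.
On input b, block {G,O} splits into {G} and {O}.
Stable partition: {B,C} | {A,K} | {H,M} | {D,J,L} | {G} | {E} | {N} | {O} — 8 equivalence classes.

8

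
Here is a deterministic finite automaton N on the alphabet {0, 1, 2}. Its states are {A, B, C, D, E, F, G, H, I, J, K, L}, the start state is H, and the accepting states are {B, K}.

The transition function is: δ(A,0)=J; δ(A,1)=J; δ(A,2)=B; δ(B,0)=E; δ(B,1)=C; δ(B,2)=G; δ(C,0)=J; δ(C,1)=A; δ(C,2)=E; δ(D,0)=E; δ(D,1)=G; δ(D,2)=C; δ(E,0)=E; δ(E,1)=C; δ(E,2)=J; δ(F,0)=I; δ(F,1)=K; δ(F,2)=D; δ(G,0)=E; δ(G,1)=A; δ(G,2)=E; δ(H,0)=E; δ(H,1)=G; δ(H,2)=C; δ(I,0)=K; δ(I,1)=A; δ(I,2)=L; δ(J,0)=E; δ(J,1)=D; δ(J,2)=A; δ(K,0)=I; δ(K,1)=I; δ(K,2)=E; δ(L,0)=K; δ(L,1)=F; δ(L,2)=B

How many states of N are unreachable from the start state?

4

No path from H leads to F, I, K, L; the other 8 states are all reachable.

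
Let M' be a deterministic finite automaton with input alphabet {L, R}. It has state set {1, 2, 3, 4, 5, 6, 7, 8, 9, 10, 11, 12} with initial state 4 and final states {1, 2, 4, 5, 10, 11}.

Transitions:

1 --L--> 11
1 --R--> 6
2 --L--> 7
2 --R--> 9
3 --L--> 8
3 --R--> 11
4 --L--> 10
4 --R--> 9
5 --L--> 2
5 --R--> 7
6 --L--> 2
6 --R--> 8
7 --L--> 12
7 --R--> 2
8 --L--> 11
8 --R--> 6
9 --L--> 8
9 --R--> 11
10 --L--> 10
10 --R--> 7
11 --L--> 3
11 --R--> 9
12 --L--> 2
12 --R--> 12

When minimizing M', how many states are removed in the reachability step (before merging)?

2

Starting at 4 and following transitions, the reachable set is {2, 3, 4, 6, 7, 8, 9, 10, 11, 12}. That leaves 1, 5 unreachable — 2 in total.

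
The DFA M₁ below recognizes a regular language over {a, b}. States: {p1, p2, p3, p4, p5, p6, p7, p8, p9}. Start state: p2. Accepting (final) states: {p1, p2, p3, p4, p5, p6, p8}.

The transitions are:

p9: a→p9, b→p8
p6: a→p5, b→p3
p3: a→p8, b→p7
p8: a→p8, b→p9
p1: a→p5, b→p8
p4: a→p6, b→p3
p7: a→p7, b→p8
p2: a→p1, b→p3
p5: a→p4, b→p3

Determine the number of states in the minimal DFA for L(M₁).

Initial partition by acceptance: {p1,p2,p3,p4,p5,p6,p8} | {p7,p9}.
On input b, block {p1,p2,p3,p4,p5,p6,p8} splits into {p1,p2,p4,p5,p6} and {p3,p8}.
No further refinement is possible. Final partition (3 blocks): {p1,p2,p4,p5,p6} | {p7,p9} | {p3,p8}.

3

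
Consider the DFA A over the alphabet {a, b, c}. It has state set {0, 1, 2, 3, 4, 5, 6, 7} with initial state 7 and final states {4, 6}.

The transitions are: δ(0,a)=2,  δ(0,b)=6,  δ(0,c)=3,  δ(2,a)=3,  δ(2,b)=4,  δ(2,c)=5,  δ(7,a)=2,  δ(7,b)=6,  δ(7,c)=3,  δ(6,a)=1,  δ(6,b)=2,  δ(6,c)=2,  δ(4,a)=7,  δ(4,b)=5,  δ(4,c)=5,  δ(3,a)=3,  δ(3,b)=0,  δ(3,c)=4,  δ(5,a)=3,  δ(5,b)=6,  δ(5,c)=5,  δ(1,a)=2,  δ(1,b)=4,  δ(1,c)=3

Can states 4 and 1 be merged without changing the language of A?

No

Every state is reachable, so we keep all 8.
Start with accepting vs non-accepting: {4,6} | {0,1,2,3,5,7}.
On input b, block {0,1,2,3,5,7} splits into {0,1,2,5,7} and {3}.
On input a, block {0,1,2,5,7} splits into {0,1,7} and {2,5}.
Stable partition: {4,6} | {0,1,7} | {3} | {2,5} — 4 equivalence classes.
4 and 1 end up in different blocks, so they are distinguishable. For instance, the string 'ε' is accepted from only 4.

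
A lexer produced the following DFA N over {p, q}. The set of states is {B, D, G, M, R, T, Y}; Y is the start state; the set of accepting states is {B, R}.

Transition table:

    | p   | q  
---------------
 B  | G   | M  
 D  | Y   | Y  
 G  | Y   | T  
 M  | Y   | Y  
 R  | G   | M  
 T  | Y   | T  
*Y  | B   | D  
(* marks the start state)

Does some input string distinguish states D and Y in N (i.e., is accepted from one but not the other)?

First remove the unreachable states {R}; 6 states remain.
Start with accepting vs non-accepting: {B} | {D,G,M,T,Y}.
Split {D,G,M,T,Y} by δ(·,p) → {D,G,M,T} and {Y}.
Refine {D,G,M,T} on symbol q: members go to different blocks, giving {G,T} and {D,M}.
The partition is now stable with 4 blocks: {B} | {G,T} | {Y} | {D,M}.
D and Y end up in different blocks, so they are distinguishable. For instance, the string 'p' is accepted from only Y.

Yes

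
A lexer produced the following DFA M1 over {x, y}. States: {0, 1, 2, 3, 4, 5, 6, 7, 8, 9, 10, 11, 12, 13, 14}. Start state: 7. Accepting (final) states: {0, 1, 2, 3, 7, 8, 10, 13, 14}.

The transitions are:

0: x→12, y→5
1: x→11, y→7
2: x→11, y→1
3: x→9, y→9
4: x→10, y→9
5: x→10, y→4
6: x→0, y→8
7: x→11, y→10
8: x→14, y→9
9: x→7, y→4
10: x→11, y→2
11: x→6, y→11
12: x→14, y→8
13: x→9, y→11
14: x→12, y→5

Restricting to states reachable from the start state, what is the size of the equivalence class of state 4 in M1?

First remove the unreachable states {3,13}; 13 states remain.
P0 = {0,1,2,7,8,10,14} | {4,5,6,9,11,12}.
On input x, block {0,1,2,7,8,10,14} splits into {0,1,2,7,10,14} and {8}.
Refine {0,1,2,7,10,14} on symbol y: members go to different blocks, giving {1,2,7,10} and {0,14}.
Refine {4,5,6,9,11,12} on symbol x: members go to different blocks, giving {4,5,9} and {6,12} and {11}.
The partition is now stable with 6 blocks: {1,2,7,10} | {4,5,9} | {8} | {0,14} | {6,12} | {11}.
State 4 belongs to the block {4,5,9}, which has 3 states.

3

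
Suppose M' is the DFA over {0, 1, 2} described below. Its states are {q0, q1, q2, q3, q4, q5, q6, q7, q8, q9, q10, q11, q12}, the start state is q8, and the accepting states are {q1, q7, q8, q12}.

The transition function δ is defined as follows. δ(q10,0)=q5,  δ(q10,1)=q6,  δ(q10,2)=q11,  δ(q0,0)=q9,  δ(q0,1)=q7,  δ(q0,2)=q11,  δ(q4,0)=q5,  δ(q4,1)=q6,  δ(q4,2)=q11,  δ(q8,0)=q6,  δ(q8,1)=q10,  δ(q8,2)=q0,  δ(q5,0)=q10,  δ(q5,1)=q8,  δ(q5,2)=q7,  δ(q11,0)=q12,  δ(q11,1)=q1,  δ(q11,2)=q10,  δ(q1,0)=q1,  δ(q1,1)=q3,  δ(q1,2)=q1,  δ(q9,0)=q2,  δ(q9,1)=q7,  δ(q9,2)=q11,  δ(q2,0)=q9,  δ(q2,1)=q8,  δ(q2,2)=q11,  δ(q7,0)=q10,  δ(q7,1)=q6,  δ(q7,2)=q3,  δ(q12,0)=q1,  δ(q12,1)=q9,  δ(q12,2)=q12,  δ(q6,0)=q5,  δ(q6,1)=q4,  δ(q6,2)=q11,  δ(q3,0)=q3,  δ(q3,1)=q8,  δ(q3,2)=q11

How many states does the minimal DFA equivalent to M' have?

6

Every state is reachable, so we keep all 13.
Start with accepting vs non-accepting: {q1,q7,q8,q12} | {q0,q2,q3,q4,q5,q6,q9,q10,q11}.
Split {q1,q7,q8,q12} by δ(·,0) → {q1,q12} and {q7,q8}.
Refine {q0,q2,q3,q4,q5,q6,q9,q10,q11} on symbol 0: members go to different blocks, giving {q0,q2,q3,q4,q5,q6,q9,q10} and {q11}.
On input 1, block {q0,q2,q3,q4,q5,q6,q9,q10} splits into {q0,q2,q3,q5,q9} and {q4,q6,q10}.
Split {q0,q2,q3,q5,q9} by δ(·,0) → {q0,q2,q3,q9} and {q5}.
No further refinement is possible. Final partition (6 blocks): {q1,q12} | {q0,q2,q3,q9} | {q7,q8} | {q11} | {q4,q6,q10} | {q5}.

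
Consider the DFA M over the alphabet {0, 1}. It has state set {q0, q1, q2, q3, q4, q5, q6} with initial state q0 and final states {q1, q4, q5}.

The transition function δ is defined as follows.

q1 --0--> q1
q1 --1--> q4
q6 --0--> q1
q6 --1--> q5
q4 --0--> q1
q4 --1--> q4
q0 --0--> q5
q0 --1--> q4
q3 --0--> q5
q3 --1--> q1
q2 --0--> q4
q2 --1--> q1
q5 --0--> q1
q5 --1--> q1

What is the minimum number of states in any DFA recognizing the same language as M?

2

First remove the unreachable states {q2,q3,q6}; 4 states remain.
Start with accepting vs non-accepting: {q1,q4,q5} | {q0}.
No further refinement is possible. Final partition (2 blocks): {q1,q4,q5} | {q0}.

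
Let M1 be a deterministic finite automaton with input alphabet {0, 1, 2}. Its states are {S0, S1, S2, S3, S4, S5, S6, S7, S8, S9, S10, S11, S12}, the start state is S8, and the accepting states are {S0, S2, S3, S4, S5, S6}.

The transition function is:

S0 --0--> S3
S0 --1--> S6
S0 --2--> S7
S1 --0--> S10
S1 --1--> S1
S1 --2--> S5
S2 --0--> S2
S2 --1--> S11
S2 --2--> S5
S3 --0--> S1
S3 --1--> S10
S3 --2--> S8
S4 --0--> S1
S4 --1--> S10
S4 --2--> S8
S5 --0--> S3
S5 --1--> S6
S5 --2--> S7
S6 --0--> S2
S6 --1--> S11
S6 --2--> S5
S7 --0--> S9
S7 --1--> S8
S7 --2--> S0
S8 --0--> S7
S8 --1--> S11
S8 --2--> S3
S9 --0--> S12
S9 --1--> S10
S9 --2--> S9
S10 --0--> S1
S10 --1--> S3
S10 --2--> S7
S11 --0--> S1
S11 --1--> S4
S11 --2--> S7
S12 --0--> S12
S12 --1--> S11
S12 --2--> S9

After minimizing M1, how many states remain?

Every state is reachable, so we keep all 13.
Start with accepting vs non-accepting: {S0,S2,S3,S4,S5,S6} | {S1,S7,S8,S9,S10,S11,S12}.
On input 0, block {S0,S2,S3,S4,S5,S6} splits into {S0,S2,S5,S6} and {S3,S4}.
Split {S0,S2,S5,S6} by δ(·,0) → {S0,S5} and {S2,S6}.
On input 1, block {S1,S7,S8,S9,S10,S11,S12} splits into {S1,S7,S8,S9,S12} and {S10,S11}.
Refine {S1,S7,S8,S9,S12} on symbol 0: members go to different blocks, giving {S7,S8,S9,S12} and {S1}.
Refine {S7,S8,S9,S12} on symbol 1: members go to different blocks, giving {S8,S9,S12} and {S7}.
Split {S8,S9,S12} by δ(·,0) → {S9,S12} and {S8}.
The partition is now stable with 8 blocks: {S0,S5} | {S9,S12} | {S3,S4} | {S2,S6} | {S10,S11} | {S1} | {S7} | {S8}.

8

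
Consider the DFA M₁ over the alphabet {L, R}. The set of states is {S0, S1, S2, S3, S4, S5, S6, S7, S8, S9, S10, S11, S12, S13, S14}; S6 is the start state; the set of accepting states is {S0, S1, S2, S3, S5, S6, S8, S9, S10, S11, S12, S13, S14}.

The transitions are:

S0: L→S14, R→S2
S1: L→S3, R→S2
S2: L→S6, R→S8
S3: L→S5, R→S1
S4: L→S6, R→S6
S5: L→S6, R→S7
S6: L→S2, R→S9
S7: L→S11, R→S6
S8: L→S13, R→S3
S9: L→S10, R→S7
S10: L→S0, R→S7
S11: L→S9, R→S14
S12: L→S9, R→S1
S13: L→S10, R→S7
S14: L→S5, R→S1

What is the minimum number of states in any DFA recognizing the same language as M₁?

9

Reachable states from the start: {S0,S1,S2,S3,S5,S6,S7,S8,S9,S10,S11,S13,S14}. Unreachable: {S4,S12} — drop them.
Start with accepting vs non-accepting: {S0,S1,S2,S3,S5,S6,S8,S9,S10,S11,S13,S14} | {S7}.
Refine {S0,S1,S2,S3,S5,S6,S8,S9,S10,S11,S13,S14} on symbol R: members go to different blocks, giving {S0,S1,S2,S3,S6,S8,S11,S14} and {S5,S9,S10,S13}.
On input L, block {S0,S1,S2,S3,S6,S8,S11,S14} splits into {S0,S1,S2,S6} and {S3,S8,S11,S14}.
Split {S0,S1,S2,S6} by δ(·,L) → {S0,S1} and {S2,S6}.
Refine {S5,S9,S10,S13} on symbol L: members go to different blocks, giving {S9,S13} and {S5} and {S10}.
Split {S3,S8,S11,S14} by δ(·,L) → {S3,S14} and {S8,S11}.
On input R, block {S2,S6} splits into {S2} and {S6}.
No further refinement is possible. Final partition (9 blocks): {S0,S1} | {S7} | {S9,S13} | {S3,S14} | {S2} | {S5} | {S10} | {S8,S11} | {S6}.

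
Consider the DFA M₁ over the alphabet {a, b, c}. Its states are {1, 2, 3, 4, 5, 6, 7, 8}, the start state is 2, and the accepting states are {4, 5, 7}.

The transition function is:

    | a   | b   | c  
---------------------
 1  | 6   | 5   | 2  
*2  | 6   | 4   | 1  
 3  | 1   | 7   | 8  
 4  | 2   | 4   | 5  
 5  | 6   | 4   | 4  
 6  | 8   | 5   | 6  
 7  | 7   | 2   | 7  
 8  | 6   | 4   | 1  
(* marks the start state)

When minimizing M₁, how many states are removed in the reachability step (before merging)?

No path from 2 leads to 3, 7; the other 6 states are all reachable.

2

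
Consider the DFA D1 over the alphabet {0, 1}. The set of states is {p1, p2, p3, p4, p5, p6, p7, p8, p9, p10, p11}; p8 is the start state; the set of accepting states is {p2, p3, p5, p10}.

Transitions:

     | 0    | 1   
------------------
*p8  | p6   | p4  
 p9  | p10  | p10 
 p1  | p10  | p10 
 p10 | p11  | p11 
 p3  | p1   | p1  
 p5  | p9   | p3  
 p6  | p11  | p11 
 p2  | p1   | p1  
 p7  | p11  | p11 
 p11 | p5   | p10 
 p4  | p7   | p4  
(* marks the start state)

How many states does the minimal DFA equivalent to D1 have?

First remove the unreachable states {p2}; 10 states remain.
Initial partition by acceptance: {p3,p5,p10} | {p1,p4,p6,p7,p8,p9,p11}.
On input 1, block {p3,p5,p10} splits into {p3,p10} and {p5}.
Refine {p1,p4,p6,p7,p8,p9,p11} on symbol 0: members go to different blocks, giving {p4,p6,p7,p8} and {p1,p9} and {p11}.
On input 0, block {p3,p10} splits into {p3} and {p10}.
Refine {p4,p6,p7,p8} on symbol 0: members go to different blocks, giving {p4,p8} and {p6,p7}.
No further refinement is possible. Final partition (7 blocks): {p3} | {p4,p8} | {p5} | {p1,p9} | {p11} | {p10} | {p6,p7}.

7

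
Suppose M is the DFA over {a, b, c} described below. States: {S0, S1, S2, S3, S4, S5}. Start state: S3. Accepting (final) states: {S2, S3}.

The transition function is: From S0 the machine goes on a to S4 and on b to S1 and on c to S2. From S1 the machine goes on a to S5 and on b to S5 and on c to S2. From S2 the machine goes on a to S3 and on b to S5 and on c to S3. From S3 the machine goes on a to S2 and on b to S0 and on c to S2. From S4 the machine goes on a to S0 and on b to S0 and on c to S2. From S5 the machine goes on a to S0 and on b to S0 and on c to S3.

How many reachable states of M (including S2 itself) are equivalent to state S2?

2

Every state is reachable, so we keep all 6.
Initial partition by acceptance: {S2,S3} | {S0,S1,S4,S5}.
No further refinement is possible. Final partition (2 blocks): {S2,S3} | {S0,S1,S4,S5}.
State S2 belongs to the block {S2,S3}, which has 2 states.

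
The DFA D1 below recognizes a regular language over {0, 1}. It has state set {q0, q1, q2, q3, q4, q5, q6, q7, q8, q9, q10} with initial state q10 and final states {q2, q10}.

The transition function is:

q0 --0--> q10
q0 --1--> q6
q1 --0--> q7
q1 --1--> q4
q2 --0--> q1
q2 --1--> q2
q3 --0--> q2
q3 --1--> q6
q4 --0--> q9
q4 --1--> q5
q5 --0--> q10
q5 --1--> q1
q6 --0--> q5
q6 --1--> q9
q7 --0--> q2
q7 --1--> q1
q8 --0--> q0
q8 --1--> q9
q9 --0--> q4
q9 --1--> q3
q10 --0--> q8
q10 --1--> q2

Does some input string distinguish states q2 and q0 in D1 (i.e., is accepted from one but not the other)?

All states are reachable from the start state.
Initial partition by acceptance: {q2,q10} | {q0,q1,q3,q4,q5,q6,q7,q8,q9}.
Split {q0,q1,q3,q4,q5,q6,q7,q8,q9} by δ(·,0) → {q1,q4,q6,q8,q9} and {q0,q3,q5,q7}.
On input 0, block {q1,q4,q6,q8,q9} splits into {q1,q6,q8} and {q4,q9}.
No further refinement is possible. Final partition (4 blocks): {q2,q10} | {q1,q6,q8} | {q0,q3,q5,q7} | {q4,q9}.
q2 and q0 end up in different blocks, so they are distinguishable. For instance, the string 'ε' is accepted from only q2.

Yes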